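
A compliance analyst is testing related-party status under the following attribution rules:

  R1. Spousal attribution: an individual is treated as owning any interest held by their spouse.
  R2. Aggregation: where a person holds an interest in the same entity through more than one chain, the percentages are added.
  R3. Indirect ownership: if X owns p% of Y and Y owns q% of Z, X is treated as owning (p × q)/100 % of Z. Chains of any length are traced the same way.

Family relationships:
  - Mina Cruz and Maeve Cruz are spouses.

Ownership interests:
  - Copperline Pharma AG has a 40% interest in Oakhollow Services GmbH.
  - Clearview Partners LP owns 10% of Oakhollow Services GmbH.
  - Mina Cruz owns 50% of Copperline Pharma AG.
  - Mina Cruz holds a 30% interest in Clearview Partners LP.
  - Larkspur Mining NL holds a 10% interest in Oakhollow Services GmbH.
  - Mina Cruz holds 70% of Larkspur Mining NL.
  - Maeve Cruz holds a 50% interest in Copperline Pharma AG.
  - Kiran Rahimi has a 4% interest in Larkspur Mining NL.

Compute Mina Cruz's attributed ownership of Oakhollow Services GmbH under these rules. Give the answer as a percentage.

50%

By spousal attribution (R1), Mina Cruz is treated as also owning Maeve Cruz's interest in Copperline Pharma AG, giving 50% + 50% = 100%.
Chain via Clearview Partners LP (R3): 30% × 10% = 3% of Oakhollow Services GmbH.
Chain via Copperline Pharma AG (R3): 100% × 40% = 40% of Oakhollow Services GmbH.
Chain via Larkspur Mining NL (R3): 70% × 10% = 7% of Oakhollow Services GmbH.
Aggregating (R2): 3% + 40% + 7% = 50%.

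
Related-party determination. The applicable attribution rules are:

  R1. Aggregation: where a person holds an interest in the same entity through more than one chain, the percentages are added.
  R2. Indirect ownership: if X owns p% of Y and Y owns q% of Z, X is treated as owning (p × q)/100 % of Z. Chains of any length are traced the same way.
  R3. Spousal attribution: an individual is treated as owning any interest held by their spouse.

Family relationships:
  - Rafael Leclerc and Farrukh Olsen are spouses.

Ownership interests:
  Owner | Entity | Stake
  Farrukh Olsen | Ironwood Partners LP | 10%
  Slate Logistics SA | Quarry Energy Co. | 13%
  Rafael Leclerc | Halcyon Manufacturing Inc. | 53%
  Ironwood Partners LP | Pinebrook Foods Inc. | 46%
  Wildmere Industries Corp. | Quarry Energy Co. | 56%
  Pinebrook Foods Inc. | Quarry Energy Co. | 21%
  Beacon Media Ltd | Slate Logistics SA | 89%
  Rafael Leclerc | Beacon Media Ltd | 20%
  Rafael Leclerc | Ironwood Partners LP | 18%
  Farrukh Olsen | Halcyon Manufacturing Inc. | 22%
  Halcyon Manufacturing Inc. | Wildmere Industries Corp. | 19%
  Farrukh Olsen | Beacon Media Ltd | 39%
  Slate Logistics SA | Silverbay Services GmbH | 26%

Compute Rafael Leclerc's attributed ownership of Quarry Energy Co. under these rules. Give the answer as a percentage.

By spousal attribution (R3), Rafael Leclerc is treated as also owning Farrukh Olsen's interest in Ironwood Partners LP, giving 18% + 10% = 28%.
By spousal attribution (R3), Rafael Leclerc is treated as also owning Farrukh Olsen's interest in Halcyon Manufacturing Inc, giving 53% + 22% = 75%.
By spousal attribution (R3), Rafael Leclerc is treated as also owning Farrukh Olsen's interest in Beacon Media Ltd, giving 20% + 39% = 59%.
Chain via Ironwood Partners LP → Pinebrook Foods Inc. (R2): 28% × 46% × 21% = 2.7048% of Quarry Energy Co.
Chain via Halcyon Manufacturing Inc. → Wildmere Industries Corp. (R2): 75% × 19% × 56% = 7.98% of Quarry Energy Co.
Chain via Beacon Media Ltd → Slate Logistics SA (R2): 59% × 89% × 13% = 6.8263% of Quarry Energy Co.
Aggregating (R1): 2.7048% + 7.98% + 6.8263% = 17.5111%.

17.5111%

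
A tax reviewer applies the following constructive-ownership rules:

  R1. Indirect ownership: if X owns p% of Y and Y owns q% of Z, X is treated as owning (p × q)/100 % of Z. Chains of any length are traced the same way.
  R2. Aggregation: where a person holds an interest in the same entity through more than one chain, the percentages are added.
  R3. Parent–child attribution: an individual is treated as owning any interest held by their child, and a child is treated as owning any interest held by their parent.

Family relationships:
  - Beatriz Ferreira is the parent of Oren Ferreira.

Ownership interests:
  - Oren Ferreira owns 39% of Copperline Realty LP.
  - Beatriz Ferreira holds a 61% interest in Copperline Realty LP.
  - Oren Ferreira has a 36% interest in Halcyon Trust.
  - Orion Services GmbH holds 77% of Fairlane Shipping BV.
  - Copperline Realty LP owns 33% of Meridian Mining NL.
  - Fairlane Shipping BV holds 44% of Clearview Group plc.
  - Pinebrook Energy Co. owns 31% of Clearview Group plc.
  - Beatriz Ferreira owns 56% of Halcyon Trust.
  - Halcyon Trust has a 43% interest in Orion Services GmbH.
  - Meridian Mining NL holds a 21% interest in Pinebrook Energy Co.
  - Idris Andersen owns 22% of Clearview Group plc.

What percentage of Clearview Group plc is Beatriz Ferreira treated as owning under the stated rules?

By parent–child attribution (R3), Beatriz Ferreira is treated as also owning Oren Ferreira's interest in Copperline Realty LP, giving 61% + 39% = 100%.
By parent–child attribution (R3), Beatriz Ferreira is treated as also owning Oren Ferreira's interest in Halcyon Trust, giving 56% + 36% = 92%.
Chain via Copperline Realty LP → Meridian Mining NL → Pinebrook Energy Co. (R1): 100% × 33% × 21% × 31% = 2.1483% of Clearview Group plc.
Chain via Halcyon Trust → Orion Services GmbH → Fairlane Shipping BV (R1): 92% × 43% × 77% × 44% = 13.402928% of Clearview Group plc.
Aggregating (R2): 2.1483% + 13.402928% = 15.551228%.

15.551228%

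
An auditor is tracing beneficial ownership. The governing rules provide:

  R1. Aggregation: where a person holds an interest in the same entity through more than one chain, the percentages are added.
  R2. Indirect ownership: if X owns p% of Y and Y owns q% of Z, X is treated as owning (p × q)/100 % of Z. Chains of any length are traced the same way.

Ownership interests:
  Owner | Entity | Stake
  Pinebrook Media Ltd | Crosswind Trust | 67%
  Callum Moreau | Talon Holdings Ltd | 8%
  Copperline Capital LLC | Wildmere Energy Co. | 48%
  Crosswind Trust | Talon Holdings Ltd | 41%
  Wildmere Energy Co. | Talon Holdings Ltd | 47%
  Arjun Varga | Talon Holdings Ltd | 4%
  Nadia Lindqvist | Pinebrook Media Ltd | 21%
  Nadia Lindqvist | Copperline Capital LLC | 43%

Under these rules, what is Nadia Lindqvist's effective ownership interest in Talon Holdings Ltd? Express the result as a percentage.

15.4695%

Chain via Copperline Capital LLC → Wildmere Energy Co. (R2): 43% × 48% × 47% = 9.7008% of Talon Holdings Ltd.
Chain via Pinebrook Media Ltd → Crosswind Trust (R2): 21% × 67% × 41% = 5.7687% of Talon Holdings Ltd.
Aggregating (R1): 9.7008% + 5.7687% = 15.4695%.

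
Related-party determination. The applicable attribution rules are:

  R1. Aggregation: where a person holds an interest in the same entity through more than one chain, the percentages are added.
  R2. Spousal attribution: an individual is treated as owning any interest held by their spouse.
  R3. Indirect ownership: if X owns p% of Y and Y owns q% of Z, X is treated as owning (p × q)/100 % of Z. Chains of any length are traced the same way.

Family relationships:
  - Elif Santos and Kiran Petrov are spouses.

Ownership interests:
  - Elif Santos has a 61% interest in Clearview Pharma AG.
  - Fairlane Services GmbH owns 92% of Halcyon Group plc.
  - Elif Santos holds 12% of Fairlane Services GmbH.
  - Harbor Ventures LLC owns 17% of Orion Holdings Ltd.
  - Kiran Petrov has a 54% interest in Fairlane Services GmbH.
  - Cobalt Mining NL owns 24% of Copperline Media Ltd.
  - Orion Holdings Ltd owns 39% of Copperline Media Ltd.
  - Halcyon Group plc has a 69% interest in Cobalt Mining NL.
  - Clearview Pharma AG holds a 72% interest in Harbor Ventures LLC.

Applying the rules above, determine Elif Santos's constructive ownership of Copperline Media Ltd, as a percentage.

12.967128%

By spousal attribution (R2), Elif Santos is treated as also owning Kiran Petrov's interest in Fairlane Services GmbH, giving 12% + 54% = 66%.
Chain via Clearview Pharma AG → Harbor Ventures LLC → Orion Holdings Ltd (R3): 61% × 72% × 17% × 39% = 2.911896% of Copperline Media Ltd.
Chain via Fairlane Services GmbH → Halcyon Group plc → Cobalt Mining NL (R3): 66% × 92% × 69% × 24% = 10.055232% of Copperline Media Ltd.
Aggregating (R1): 2.911896% + 10.055232% = 12.967128%.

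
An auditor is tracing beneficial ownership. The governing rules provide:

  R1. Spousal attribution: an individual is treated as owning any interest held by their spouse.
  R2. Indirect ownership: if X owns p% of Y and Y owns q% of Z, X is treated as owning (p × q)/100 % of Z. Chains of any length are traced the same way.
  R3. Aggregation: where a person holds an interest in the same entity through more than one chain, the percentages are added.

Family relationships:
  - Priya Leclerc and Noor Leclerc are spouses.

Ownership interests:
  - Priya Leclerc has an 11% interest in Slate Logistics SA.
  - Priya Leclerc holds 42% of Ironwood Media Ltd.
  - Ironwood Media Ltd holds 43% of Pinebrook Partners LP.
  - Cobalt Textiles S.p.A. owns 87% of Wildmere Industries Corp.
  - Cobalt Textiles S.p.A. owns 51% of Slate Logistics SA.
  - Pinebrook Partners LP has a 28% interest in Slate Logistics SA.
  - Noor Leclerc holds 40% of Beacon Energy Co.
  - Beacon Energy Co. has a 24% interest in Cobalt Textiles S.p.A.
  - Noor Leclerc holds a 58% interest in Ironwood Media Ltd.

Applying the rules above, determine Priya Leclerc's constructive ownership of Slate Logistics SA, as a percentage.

By spousal attribution (R1), Priya Leclerc is treated as also owning Noor Leclerc's interest in Ironwood Media Ltd, giving 42% + 58% = 100%.
By spousal attribution (R1), Priya Leclerc is treated as owning Noor Leclerc's 40% interest in Beacon Energy Co.
Chain via Ironwood Media Ltd → Pinebrook Partners LP (R2): 100% × 43% × 28% = 12.04% of Slate Logistics SA.
Direct interest in Slate Logistics SA: 11%.
Chain via Beacon Energy Co. → Cobalt Textiles S.p.A. (R2): 40% × 24% × 51% = 4.896% of Slate Logistics SA.
Aggregating (R3): 12.04% + 11% + 4.896% = 27.936%.

27.936%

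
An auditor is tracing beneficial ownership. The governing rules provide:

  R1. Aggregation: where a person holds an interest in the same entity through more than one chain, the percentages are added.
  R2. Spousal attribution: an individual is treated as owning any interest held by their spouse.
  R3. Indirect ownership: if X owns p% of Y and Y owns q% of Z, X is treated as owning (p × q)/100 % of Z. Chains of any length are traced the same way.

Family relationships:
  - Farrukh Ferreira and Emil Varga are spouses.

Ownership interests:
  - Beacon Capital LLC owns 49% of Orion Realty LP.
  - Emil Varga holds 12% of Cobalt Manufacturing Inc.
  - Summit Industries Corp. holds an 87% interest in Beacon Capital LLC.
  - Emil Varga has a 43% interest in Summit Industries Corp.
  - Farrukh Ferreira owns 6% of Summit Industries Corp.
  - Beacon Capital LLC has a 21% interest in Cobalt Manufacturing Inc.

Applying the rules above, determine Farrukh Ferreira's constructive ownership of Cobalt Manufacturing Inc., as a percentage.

By spousal attribution (R2), Farrukh Ferreira is treated as also owning Emil Varga's interest in Summit Industries Corp, giving 6% + 43% = 49%.
By spousal attribution (R2), Farrukh Ferreira is treated as owning Emil Varga's 12% interest in Cobalt Manufacturing Inc.
Chain via Summit Industries Corp. → Beacon Capital LLC (R3): 49% × 87% × 21% = 8.9523% of Cobalt Manufacturing Inc.
Direct interest in Cobalt Manufacturing Inc: 12%.
Aggregating (R1): 8.9523% + 12% = 20.9523%.

20.9523%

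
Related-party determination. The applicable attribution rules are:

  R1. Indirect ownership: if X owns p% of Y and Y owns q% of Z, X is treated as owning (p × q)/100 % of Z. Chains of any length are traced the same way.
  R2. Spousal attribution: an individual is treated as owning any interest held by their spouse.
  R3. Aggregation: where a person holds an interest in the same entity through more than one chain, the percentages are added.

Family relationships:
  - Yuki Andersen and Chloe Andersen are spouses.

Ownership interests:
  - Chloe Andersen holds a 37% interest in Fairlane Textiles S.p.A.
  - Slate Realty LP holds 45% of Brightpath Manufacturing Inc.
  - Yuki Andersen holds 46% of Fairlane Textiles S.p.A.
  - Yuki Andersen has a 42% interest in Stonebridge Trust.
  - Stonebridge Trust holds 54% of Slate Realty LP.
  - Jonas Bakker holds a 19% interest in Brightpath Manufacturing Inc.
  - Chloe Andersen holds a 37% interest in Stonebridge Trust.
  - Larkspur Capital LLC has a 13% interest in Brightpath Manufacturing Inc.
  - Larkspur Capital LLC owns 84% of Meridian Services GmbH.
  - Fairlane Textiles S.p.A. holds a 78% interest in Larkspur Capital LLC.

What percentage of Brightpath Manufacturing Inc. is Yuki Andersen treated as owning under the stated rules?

By spousal attribution (R2), Yuki Andersen is treated as also owning Chloe Andersen's interest in Fairlane Textiles S.p.A, giving 46% + 37% = 83%.
By spousal attribution (R2), Yuki Andersen is treated as also owning Chloe Andersen's interest in Stonebridge Trust, giving 42% + 37% = 79%.
Chain via Fairlane Textiles S.p.A. → Larkspur Capital LLC (R1): 83% × 78% × 13% = 8.4162% of Brightpath Manufacturing Inc.
Chain via Stonebridge Trust → Slate Realty LP (R1): 79% × 54% × 45% = 19.197% of Brightpath Manufacturing Inc.
Aggregating (R3): 8.4162% + 19.197% = 27.6132%.

27.6132%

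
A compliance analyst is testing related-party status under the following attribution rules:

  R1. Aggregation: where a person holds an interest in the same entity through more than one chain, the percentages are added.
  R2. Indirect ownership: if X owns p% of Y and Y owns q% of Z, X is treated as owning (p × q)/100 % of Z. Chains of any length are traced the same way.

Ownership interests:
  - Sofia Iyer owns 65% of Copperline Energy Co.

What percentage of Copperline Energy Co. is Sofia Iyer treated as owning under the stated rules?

65%

Direct interest in Copperline Energy Co: 65%.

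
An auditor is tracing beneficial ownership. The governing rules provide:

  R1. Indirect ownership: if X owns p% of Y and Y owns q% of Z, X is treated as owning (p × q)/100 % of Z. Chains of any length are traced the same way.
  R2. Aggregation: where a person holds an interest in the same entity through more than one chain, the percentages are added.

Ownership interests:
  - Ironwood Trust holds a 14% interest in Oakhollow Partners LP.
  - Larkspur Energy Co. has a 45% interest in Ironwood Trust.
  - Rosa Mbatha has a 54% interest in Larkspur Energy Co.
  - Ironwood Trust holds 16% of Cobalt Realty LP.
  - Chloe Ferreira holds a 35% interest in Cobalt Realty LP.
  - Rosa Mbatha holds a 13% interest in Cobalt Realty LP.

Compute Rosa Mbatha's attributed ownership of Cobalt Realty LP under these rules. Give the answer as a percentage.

Chain via Larkspur Energy Co. → Ironwood Trust (R1): 54% × 45% × 16% = 3.888% of Cobalt Realty LP.
Direct interest in Cobalt Realty LP: 13%.
Aggregating (R2): 3.888% + 13% = 16.888%.

16.888%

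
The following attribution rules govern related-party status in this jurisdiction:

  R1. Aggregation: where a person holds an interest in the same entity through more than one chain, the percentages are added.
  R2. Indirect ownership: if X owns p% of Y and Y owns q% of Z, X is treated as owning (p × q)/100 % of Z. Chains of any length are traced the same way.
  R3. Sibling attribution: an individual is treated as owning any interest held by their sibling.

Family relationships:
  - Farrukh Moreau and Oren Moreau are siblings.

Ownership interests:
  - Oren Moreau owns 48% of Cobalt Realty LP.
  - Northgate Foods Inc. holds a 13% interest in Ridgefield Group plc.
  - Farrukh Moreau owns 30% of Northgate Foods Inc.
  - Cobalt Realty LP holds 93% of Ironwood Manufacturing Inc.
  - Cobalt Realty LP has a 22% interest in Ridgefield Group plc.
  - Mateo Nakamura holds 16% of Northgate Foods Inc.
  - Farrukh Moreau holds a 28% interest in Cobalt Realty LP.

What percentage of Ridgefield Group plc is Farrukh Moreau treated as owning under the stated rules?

20.62%

By sibling attribution (R3), Farrukh Moreau is treated as also owning Oren Moreau's interest in Cobalt Realty LP, giving 28% + 48% = 76%.
Chain via Northgate Foods Inc. (R2): 30% × 13% = 3.9% of Ridgefield Group plc.
Chain via Cobalt Realty LP (R2): 76% × 22% = 16.72% of Ridgefield Group plc.
Aggregating (R1): 3.9% + 16.72% = 20.62%.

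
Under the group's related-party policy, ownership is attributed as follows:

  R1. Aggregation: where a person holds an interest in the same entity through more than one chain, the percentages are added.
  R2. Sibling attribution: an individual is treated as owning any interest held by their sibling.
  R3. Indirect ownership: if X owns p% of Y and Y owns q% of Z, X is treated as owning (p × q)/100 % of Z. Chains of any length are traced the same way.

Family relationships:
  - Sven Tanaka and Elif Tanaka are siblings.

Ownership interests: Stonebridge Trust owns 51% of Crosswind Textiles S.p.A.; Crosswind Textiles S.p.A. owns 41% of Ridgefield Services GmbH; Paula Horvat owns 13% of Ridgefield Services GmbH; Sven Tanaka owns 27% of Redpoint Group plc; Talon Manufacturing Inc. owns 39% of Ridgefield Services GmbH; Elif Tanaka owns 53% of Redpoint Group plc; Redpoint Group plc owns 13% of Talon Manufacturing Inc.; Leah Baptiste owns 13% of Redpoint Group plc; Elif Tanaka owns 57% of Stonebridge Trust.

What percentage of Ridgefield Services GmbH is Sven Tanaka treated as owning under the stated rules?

15.9747%

By sibling attribution (R2), Sven Tanaka is treated as also owning Elif Tanaka's interest in Redpoint Group plc, giving 27% + 53% = 80%.
By sibling attribution (R2), Sven Tanaka is treated as owning Elif Tanaka's 57% interest in Stonebridge Trust.
Chain via Redpoint Group plc → Talon Manufacturing Inc. (R3): 80% × 13% × 39% = 4.056% of Ridgefield Services GmbH.
Chain via Stonebridge Trust → Crosswind Textiles S.p.A. (R3): 57% × 51% × 41% = 11.9187% of Ridgefield Services GmbH.
Aggregating (R1): 4.056% + 11.9187% = 15.9747%.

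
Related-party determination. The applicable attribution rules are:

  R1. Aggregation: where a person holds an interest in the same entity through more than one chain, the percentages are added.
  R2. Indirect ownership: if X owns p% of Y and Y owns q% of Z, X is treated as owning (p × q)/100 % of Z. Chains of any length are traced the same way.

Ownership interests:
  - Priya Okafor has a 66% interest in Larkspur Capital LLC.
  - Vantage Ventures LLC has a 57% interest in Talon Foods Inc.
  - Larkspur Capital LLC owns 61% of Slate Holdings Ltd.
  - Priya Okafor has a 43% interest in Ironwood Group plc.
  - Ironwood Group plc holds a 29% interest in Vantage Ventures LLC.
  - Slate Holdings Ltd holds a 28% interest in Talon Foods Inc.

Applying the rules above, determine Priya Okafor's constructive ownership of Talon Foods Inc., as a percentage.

Chain via Larkspur Capital LLC → Slate Holdings Ltd (R2): 66% × 61% × 28% = 11.2728% of Talon Foods Inc.
Chain via Ironwood Group plc → Vantage Ventures LLC (R2): 43% × 29% × 57% = 7.1079% of Talon Foods Inc.
Aggregating (R1): 11.2728% + 7.1079% = 18.3807%.

18.3807%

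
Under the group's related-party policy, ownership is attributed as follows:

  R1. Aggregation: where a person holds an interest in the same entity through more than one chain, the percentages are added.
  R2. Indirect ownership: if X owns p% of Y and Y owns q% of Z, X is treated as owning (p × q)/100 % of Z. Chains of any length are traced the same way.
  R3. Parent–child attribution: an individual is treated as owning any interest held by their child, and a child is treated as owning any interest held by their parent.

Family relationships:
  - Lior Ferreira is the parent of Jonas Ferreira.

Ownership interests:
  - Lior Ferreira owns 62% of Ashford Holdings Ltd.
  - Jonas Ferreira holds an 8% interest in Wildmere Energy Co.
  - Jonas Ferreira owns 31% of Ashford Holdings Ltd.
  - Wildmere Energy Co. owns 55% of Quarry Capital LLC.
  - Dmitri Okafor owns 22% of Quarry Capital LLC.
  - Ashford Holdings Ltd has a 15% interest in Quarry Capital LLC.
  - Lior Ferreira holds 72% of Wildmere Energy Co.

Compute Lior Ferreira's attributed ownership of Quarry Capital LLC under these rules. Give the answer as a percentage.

By parent–child attribution (R3), Lior Ferreira is treated as also owning Jonas Ferreira's interest in Ashford Holdings Ltd, giving 62% + 31% = 93%.
By parent–child attribution (R3), Lior Ferreira is treated as also owning Jonas Ferreira's interest in Wildmere Energy Co, giving 72% + 8% = 80%.
Chain via Ashford Holdings Ltd (R2): 93% × 15% = 13.95% of Quarry Capital LLC.
Chain via Wildmere Energy Co. (R2): 80% × 55% = 44% of Quarry Capital LLC.
Aggregating (R1): 13.95% + 44% = 57.95%.

57.95%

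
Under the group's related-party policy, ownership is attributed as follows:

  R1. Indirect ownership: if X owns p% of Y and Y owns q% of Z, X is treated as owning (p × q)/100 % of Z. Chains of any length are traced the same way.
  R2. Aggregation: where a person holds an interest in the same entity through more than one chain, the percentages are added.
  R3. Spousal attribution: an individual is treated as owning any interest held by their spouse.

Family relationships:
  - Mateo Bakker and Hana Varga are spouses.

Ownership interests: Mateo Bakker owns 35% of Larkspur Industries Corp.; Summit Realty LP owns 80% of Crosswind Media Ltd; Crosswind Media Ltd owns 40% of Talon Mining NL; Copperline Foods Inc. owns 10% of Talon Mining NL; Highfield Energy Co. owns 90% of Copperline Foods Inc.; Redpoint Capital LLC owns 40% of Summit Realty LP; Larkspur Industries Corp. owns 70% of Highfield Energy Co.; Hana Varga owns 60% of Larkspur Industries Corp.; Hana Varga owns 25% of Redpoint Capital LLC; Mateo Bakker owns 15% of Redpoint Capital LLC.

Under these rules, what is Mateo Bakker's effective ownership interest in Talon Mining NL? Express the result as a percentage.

11.105%

By spousal attribution (R3), Mateo Bakker is treated as also owning Hana Varga's interest in Redpoint Capital LLC, giving 15% + 25% = 40%.
By spousal attribution (R3), Mateo Bakker is treated as also owning Hana Varga's interest in Larkspur Industries Corp, giving 35% + 60% = 95%.
Chain via Redpoint Capital LLC → Summit Realty LP → Crosswind Media Ltd (R1): 40% × 40% × 80% × 40% = 5.12% of Talon Mining NL.
Chain via Larkspur Industries Corp. → Highfield Energy Co. → Copperline Foods Inc. (R1): 95% × 70% × 90% × 10% = 5.985% of Talon Mining NL.
Aggregating (R2): 5.12% + 5.985% = 11.105%.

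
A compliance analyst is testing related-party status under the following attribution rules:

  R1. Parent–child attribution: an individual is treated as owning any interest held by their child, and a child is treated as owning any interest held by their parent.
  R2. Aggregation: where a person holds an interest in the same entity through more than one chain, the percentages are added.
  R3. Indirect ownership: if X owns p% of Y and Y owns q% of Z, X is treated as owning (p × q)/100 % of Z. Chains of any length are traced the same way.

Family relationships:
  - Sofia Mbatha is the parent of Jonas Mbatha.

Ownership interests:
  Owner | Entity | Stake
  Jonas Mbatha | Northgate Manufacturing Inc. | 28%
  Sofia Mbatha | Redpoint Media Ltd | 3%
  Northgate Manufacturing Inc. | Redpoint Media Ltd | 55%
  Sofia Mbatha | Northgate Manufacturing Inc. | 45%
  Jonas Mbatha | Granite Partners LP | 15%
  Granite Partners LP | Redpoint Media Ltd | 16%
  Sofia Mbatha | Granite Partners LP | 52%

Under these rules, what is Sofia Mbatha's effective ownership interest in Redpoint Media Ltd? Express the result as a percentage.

53.87%

By parent–child attribution (R1), Sofia Mbatha is treated as also owning Jonas Mbatha's interest in Granite Partners LP, giving 52% + 15% = 67%.
By parent–child attribution (R1), Sofia Mbatha is treated as also owning Jonas Mbatha's interest in Northgate Manufacturing Inc, giving 45% + 28% = 73%.
Chain via Granite Partners LP (R3): 67% × 16% = 10.72% of Redpoint Media Ltd.
Chain via Northgate Manufacturing Inc. (R3): 73% × 55% = 40.15% of Redpoint Media Ltd.
Direct interest in Redpoint Media Ltd: 3%.
Aggregating (R2): 10.72% + 40.15% + 3% = 53.87%.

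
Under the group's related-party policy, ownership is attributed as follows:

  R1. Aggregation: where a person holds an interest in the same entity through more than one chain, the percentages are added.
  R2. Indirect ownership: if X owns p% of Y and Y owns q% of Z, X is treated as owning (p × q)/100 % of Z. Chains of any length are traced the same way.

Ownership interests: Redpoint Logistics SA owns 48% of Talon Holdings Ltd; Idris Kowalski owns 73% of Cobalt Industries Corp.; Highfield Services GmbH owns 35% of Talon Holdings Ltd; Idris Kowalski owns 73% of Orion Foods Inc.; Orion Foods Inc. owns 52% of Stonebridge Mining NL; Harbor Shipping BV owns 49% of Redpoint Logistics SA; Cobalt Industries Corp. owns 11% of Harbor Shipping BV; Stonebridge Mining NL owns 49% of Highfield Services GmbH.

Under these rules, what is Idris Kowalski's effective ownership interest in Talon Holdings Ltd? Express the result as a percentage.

Chain via Orion Foods Inc. → Stonebridge Mining NL → Highfield Services GmbH (R2): 73% × 52% × 49% × 35% = 6.51014% of Talon Holdings Ltd.
Chain via Cobalt Industries Corp. → Harbor Shipping BV → Redpoint Logistics SA (R2): 73% × 11% × 49% × 48% = 1.888656% of Talon Holdings Ltd.
Aggregating (R1): 6.51014% + 1.888656% = 8.398796%.

8.398796%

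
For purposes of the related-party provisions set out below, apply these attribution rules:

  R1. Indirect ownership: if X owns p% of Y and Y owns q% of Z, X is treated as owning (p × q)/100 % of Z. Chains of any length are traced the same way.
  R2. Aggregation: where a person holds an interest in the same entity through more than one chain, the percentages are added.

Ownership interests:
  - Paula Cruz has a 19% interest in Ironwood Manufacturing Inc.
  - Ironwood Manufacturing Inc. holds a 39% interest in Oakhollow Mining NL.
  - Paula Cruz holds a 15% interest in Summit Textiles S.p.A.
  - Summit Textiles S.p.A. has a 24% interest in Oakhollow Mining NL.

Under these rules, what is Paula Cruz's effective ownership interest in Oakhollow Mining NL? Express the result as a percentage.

11.01%

Chain via Ironwood Manufacturing Inc. (R1): 19% × 39% = 7.41% of Oakhollow Mining NL.
Chain via Summit Textiles S.p.A. (R1): 15% × 24% = 3.6% of Oakhollow Mining NL.
Aggregating (R2): 7.41% + 3.6% = 11.01%.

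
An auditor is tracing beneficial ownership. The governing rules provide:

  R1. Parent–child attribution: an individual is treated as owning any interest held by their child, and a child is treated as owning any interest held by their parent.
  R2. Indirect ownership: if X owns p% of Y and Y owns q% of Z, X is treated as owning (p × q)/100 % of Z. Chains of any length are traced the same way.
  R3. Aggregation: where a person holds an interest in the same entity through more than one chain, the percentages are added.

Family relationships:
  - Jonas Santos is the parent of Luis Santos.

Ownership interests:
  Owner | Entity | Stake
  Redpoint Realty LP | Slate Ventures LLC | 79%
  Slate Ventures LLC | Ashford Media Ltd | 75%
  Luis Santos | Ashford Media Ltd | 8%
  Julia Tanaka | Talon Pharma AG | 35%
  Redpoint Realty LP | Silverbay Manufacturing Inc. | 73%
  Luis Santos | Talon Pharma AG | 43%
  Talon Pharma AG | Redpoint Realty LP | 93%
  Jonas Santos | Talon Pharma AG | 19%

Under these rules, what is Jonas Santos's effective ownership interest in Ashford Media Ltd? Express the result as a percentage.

By parent–child attribution (R1), Jonas Santos is treated as also owning Luis Santos's interest in Talon Pharma AG, giving 19% + 43% = 62%.
By parent–child attribution (R1), Jonas Santos is treated as owning Luis Santos's 8% interest in Ashford Media Ltd.
Chain via Talon Pharma AG → Redpoint Realty LP → Slate Ventures LLC (R2): 62% × 93% × 79% × 75% = 34.16355% of Ashford Media Ltd.
Direct interest in Ashford Media Ltd: 8%.
Aggregating (R3): 34.16355% + 8% = 42.16355%.

42.16355%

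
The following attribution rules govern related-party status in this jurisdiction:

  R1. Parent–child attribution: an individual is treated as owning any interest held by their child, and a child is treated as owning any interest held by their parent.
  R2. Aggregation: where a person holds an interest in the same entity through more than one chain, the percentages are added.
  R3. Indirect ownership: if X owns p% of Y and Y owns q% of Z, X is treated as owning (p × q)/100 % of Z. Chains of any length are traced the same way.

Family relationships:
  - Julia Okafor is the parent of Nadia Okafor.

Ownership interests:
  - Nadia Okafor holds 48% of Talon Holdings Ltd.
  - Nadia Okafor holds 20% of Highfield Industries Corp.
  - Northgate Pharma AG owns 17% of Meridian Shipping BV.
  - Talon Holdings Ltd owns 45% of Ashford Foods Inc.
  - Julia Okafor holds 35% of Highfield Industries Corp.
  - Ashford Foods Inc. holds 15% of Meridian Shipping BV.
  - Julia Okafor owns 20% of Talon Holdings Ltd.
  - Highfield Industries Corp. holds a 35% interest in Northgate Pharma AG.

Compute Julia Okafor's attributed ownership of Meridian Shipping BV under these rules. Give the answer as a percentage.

By parent–child attribution (R1), Julia Okafor is treated as also owning Nadia Okafor's interest in Talon Holdings Ltd, giving 20% + 48% = 68%.
By parent–child attribution (R1), Julia Okafor is treated as also owning Nadia Okafor's interest in Highfield Industries Corp, giving 35% + 20% = 55%.
Chain via Talon Holdings Ltd → Ashford Foods Inc. (R3): 68% × 45% × 15% = 4.59% of Meridian Shipping BV.
Chain via Highfield Industries Corp. → Northgate Pharma AG (R3): 55% × 35% × 17% = 3.2725% of Meridian Shipping BV.
Aggregating (R2): 4.59% + 3.2725% = 7.8625%.

7.8625%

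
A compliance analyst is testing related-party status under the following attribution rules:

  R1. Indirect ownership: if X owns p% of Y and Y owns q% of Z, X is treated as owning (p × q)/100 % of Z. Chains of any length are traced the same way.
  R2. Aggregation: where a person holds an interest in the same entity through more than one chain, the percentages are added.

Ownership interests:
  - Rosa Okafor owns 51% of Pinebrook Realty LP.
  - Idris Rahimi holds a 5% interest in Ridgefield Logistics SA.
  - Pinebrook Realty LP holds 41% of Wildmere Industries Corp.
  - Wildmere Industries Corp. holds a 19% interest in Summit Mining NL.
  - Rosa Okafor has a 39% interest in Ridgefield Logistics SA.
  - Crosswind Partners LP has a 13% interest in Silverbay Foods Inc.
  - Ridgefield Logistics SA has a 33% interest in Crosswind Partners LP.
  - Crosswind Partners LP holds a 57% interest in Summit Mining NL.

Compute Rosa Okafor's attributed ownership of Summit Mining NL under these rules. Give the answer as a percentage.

Chain via Pinebrook Realty LP → Wildmere Industries Corp. (R1): 51% × 41% × 19% = 3.9729% of Summit Mining NL.
Chain via Ridgefield Logistics SA → Crosswind Partners LP (R1): 39% × 33% × 57% = 7.3359% of Summit Mining NL.
Aggregating (R2): 3.9729% + 7.3359% = 11.3088%.

11.3088%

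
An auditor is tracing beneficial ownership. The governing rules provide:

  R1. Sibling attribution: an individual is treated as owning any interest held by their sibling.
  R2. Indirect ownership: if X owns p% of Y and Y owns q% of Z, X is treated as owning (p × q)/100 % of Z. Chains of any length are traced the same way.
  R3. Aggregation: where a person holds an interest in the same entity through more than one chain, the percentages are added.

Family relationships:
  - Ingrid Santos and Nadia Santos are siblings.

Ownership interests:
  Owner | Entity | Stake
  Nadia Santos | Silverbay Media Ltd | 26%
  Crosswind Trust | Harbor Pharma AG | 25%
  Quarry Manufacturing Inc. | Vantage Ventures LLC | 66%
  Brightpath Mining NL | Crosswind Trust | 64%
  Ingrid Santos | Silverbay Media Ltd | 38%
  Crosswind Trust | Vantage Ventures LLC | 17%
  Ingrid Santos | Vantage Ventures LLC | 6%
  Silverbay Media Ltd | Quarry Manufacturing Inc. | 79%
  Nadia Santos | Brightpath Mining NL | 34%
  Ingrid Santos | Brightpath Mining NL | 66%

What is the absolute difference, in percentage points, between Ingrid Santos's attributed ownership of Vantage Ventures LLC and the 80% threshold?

By sibling attribution (R1), Ingrid Santos is treated as also owning Nadia Santos's interest in Brightpath Mining NL, giving 66% + 34% = 100%.
By sibling attribution (R1), Ingrid Santos is treated as also owning Nadia Santos's interest in Silverbay Media Ltd, giving 38% + 26% = 64%.
Chain via Brightpath Mining NL → Crosswind Trust (R2): 100% × 64% × 17% = 10.88% of Vantage Ventures LLC.
Chain via Silverbay Media Ltd → Quarry Manufacturing Inc. (R2): 64% × 79% × 66% = 33.3696% of Vantage Ventures LLC.
Direct interest in Vantage Ventures LLC: 6%.
Aggregating (R3): 10.88% + 33.3696% + 6% = 50.2496%.
50.2496% falls short of the 80% threshold by 29.7504 percentage points.

29.7504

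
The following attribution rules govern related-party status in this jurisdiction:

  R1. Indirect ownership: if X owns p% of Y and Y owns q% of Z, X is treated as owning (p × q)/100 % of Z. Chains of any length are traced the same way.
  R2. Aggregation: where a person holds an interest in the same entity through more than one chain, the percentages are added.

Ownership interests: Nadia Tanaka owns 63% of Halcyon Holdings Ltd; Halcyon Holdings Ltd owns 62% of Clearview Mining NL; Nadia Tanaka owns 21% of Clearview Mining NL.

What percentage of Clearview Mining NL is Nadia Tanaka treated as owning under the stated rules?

60.06%

Chain via Halcyon Holdings Ltd (R1): 63% × 62% = 39.06% of Clearview Mining NL.
Direct interest in Clearview Mining NL: 21%.
Aggregating (R2): 39.06% + 21% = 60.06%.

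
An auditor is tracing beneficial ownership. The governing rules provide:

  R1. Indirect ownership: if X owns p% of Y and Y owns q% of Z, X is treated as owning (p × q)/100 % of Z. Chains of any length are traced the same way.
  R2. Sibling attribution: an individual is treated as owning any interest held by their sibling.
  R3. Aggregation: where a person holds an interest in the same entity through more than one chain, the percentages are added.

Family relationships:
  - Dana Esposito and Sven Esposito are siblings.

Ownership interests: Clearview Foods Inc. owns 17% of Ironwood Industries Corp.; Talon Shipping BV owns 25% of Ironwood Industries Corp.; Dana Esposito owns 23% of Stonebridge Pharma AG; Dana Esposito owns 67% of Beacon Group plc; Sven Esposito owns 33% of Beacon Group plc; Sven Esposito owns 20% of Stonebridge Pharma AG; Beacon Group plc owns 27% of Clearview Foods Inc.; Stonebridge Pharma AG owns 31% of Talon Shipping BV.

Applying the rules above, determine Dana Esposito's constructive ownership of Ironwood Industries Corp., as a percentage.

By sibling attribution (R2), Dana Esposito is treated as also owning Sven Esposito's interest in Beacon Group plc, giving 67% + 33% = 100%.
By sibling attribution (R2), Dana Esposito is treated as also owning Sven Esposito's interest in Stonebridge Pharma AG, giving 23% + 20% = 43%.
Chain via Beacon Group plc → Clearview Foods Inc. (R1): 100% × 27% × 17% = 4.59% of Ironwood Industries Corp.
Chain via Stonebridge Pharma AG → Talon Shipping BV (R1): 43% × 31% × 25% = 3.3325% of Ironwood Industries Corp.
Aggregating (R3): 4.59% + 3.3325% = 7.9225%.

7.9225%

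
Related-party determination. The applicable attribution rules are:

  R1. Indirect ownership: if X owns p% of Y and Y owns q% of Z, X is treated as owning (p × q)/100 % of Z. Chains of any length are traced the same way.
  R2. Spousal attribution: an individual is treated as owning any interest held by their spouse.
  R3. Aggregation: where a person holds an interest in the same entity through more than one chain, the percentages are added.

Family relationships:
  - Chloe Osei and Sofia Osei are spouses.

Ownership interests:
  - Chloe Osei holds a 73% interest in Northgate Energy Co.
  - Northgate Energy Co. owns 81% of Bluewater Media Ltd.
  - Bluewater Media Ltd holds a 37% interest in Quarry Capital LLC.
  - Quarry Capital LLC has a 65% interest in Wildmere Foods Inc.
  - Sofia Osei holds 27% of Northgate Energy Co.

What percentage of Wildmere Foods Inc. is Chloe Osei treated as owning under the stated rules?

19.4805%

By spousal attribution (R2), Chloe Osei is treated as also owning Sofia Osei's interest in Northgate Energy Co, giving 73% + 27% = 100%.
Chain via Northgate Energy Co. → Bluewater Media Ltd → Quarry Capital LLC (R1): 100% × 81% × 37% × 65% = 19.4805% of Wildmere Foods Inc.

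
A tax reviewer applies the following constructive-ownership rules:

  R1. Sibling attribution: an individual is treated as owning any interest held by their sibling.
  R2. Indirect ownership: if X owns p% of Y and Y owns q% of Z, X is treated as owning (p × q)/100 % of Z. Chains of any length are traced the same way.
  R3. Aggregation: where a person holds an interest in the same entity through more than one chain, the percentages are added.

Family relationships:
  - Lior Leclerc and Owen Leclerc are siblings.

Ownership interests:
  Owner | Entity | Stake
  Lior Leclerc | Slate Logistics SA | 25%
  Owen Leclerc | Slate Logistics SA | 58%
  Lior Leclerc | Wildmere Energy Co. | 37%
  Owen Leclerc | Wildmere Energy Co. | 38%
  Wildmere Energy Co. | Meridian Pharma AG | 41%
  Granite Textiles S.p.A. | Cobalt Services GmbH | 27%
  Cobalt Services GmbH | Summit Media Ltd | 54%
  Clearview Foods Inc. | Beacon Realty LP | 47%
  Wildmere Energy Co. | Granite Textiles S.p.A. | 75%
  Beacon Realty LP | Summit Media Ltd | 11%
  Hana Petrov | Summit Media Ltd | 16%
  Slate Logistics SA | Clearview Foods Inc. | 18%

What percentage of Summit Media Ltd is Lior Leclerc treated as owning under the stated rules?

By sibling attribution (R1), Lior Leclerc is treated as also owning Owen Leclerc's interest in Wildmere Energy Co, giving 37% + 38% = 75%.
By sibling attribution (R1), Lior Leclerc is treated as also owning Owen Leclerc's interest in Slate Logistics SA, giving 25% + 58% = 83%.
Chain via Wildmere Energy Co. → Granite Textiles S.p.A. → Cobalt Services GmbH (R2): 75% × 75% × 27% × 54% = 8.20125% of Summit Media Ltd.
Chain via Slate Logistics SA → Clearview Foods Inc. → Beacon Realty LP (R2): 83% × 18% × 47% × 11% = 0.772398% of Summit Media Ltd.
Aggregating (R3): 8.20125% + 0.772398% = 8.973648%.

8.973648%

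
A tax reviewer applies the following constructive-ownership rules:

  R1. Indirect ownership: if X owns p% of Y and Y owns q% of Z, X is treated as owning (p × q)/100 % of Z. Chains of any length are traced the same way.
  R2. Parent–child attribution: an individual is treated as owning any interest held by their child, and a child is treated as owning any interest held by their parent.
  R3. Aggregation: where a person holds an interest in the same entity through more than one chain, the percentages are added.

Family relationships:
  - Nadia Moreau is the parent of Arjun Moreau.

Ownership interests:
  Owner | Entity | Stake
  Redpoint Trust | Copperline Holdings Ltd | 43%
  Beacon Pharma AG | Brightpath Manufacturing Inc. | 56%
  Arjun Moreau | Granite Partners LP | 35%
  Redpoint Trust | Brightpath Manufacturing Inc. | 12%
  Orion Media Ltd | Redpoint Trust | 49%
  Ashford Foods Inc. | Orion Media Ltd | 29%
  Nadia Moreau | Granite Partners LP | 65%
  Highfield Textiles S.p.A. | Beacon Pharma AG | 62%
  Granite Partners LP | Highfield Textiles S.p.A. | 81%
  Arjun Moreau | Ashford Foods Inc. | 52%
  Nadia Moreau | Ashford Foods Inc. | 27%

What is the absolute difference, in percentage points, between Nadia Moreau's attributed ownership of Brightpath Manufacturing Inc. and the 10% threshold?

By parent–child attribution (R2), Nadia Moreau is treated as also owning Arjun Moreau's interest in Granite Partners LP, giving 65% + 35% = 100%.
By parent–child attribution (R2), Nadia Moreau is treated as also owning Arjun Moreau's interest in Ashford Foods Inc, giving 27% + 52% = 79%.
Chain via Granite Partners LP → Highfield Textiles S.p.A. → Beacon Pharma AG (R1): 100% × 81% × 62% × 56% = 28.1232% of Brightpath Manufacturing Inc.
Chain via Ashford Foods Inc. → Orion Media Ltd → Redpoint Trust (R1): 79% × 29% × 49% × 12% = 1.347108% of Brightpath Manufacturing Inc.
Aggregating (R3): 28.1232% + 1.347108% = 29.470308%.
29.470308% exceeds the 10% threshold by 19.470308 percentage points.

19.470308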